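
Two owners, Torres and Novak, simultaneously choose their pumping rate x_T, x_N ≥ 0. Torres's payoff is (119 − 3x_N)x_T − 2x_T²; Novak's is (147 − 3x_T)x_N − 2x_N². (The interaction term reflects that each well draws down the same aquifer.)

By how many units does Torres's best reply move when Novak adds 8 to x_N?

Expanding Torres's payoff: 119x_T − 3x_Nx_T − 2x_T².
∂π/∂x_T = 119 − 3x_N − 4x_T = 0, so x_T = 29.75 − 0.75x_N.
The reaction-function slope is −0.75, so an 8-unit rise in x_N moves x_T by −0.75 × 8 = −6. Torres's best response falls — the actions are strategic substitutes.

-6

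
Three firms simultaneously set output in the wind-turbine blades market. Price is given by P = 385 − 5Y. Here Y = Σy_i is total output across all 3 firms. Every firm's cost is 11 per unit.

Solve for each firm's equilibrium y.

18.7

A representative firm's profit is π_i = y_i(385 − 5Y) − 11y_i, with Y = y_i + Σ_{j≠i} y_j.
First-order condition: 374 − 10y_i − 5Σ_{j≠i} y_j = 0.
In a symmetric equilibrium every firm chooses the same y, so Σ_{j≠i} y_j = 2y. The condition becomes 374 − 20y = 0, giving y = 374/20 = 18.7.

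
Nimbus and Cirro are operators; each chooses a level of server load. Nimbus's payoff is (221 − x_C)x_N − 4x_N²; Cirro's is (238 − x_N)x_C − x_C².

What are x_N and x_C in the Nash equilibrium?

13.6, 112.2

Expanding Nimbus's payoff: 221x_N − x_Cx_N − 4x_N².
∂π/∂x_N = 221 − x_C − 8x_N = 0, so x_N = 27.625 − 0.125x_C.
Likewise for Cirro: x_C = 119 − 0.5x_N.
Substituting the second reaction function into the first: x_N = 27.625 − 0.125(119 − 0.5x_N), which gives 0.9375x_N = 12.75 ⇒ x_N = 13.6.
Then x_C = 119 − 0.5·13.6 = 112.2.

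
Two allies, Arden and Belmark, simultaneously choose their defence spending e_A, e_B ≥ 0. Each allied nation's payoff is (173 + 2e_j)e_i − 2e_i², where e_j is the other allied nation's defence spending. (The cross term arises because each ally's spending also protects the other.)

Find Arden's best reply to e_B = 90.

88.25

Arden's payoff is (173 + 2e_B)e_A − 2e_A².
∂π/∂e_A = 173 + 2e_B − 4e_A = 0, so e_A = 43.25 + 0.5e_B.
At e_B = 90: e_A = 43.25 + 0.5·90 = 88.25.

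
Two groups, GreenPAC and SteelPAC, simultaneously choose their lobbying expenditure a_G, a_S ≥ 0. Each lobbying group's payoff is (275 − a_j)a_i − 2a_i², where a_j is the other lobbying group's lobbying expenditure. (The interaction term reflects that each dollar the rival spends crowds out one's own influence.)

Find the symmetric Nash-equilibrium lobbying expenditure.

55

GreenPAC's payoff is (275 − a_S)a_G − 2a_G².
∂π/∂a_G = 275 − a_S − 4a_G = 0, so a_G = 68.75 − 0.25a_S.
The game is symmetric, so in equilibrium a_S = a_G: the reaction function gives 1.25a_G = 68.75, hence a_G = 55.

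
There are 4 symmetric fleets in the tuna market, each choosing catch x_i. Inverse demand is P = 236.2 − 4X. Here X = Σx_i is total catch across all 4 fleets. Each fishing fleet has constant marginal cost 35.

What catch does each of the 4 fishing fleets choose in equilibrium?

A representative fishing fleet's profit is π_i = x_i(236.2 − 4X) − 35x_i, with X = x_i + Σ_{j≠i} x_j.
First-order condition: 201.2 − 8x_i − 4Σ_{j≠i} x_j = 0.
With identical fishing fleets, set every x_j = x: then 201.2 − 8x − 12x = 0, i.e. x = 201.2/20 = 10.06.

10.06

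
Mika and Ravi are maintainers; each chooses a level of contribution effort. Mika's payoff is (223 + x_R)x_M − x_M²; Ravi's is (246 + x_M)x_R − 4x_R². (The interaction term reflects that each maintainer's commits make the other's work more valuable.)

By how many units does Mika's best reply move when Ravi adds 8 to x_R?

Expanding Mika's payoff: 223x_M + x_Rx_M − x_M².
∂π/∂x_M = 223 + x_R − 2x_M = 0, so x_M = 111.5 + 0.5x_R.
The reaction-function slope is 0.5, so an 8-unit rise in x_R moves x_M by 0.5 × 8 = 4. Mika's best response rises — the actions are strategic complements.

4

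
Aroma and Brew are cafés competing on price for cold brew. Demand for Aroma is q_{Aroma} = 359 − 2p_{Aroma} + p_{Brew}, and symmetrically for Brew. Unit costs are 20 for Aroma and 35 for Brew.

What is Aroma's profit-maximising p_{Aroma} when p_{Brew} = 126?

Aroma's profit: π = (p_{Aroma} − 20)(359 − 2p_{Aroma} + p_{Brew}).
∂π/∂p_{Aroma} = 399 − 4p_{Aroma} + p_{Brew} = 0 ⇒ p_{Aroma} = 99.75 + 0.25p_{Brew}.
At p_{Brew} = 126: p_{Aroma} = 99.75 + 0.25·126 = 131.25.

131.25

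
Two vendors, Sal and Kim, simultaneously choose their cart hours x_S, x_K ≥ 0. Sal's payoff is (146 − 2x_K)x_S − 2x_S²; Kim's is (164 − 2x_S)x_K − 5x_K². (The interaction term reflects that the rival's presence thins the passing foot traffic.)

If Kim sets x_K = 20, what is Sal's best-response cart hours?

Expanding Sal's payoff: 146x_S − 2x_Kx_S − 2x_S².
∂π/∂x_S = 146 − 2x_K − 4x_S = 0, so x_S = 36.5 − 0.5x_K.
At x_K = 20: x_S = 36.5 − 0.5·20 = 26.5.

26.5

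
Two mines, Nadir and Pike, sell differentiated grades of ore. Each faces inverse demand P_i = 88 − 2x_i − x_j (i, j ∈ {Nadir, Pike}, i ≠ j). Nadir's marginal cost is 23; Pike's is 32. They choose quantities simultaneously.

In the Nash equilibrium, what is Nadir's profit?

369.92

Mine Nadir's profit: π = x_{Nadir}(88 − 2x_{Nadir} − x_{Pike}) − 23x_{Nadir}.
∂π/∂x_{Nadir} = 65 − 4x_{Nadir} − x_{Pike} = 0 ⇒ x_{Nadir} = 16.25 − 0.25x_{Pike}.
Similarly x_{Pike} = 14 − 0.25x_{Nadir}.
Solving the two reaction functions simultaneously: (1 − (−0.25)(−0.25))x_{Nadir} = 16.25 − 0.25·14, so 0.9375x_{Nadir} = 12.75 and x_{Nadir} = 13.6.
Then x_{Pike} = 14 − 0.25·13.6 = 10.6.
P_{Nadir} = 88 − 2·13.6 − 10.6 = 50.2.
Profit = (50.2 − 23)·13.6 = 369.92.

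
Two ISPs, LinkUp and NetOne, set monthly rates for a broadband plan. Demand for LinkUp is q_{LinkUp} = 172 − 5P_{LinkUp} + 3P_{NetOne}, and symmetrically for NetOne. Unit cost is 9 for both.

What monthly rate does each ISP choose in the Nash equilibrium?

LinkUp's profit: π = (P_{LinkUp} − 9)(172 − 5P_{LinkUp} + 3P_{NetOne}).
∂π/∂P_{LinkUp} = 217 − 10P_{LinkUp} + 3P_{NetOne} = 0 ⇒ P_{LinkUp} = 21.7 + 0.3P_{NetOne}.
By symmetry P_{NetOne} = P_{LinkUp}; substituting into the reaction function, 0.7P_{LinkUp} = 21.7 and P_{LinkUp} = 31.

31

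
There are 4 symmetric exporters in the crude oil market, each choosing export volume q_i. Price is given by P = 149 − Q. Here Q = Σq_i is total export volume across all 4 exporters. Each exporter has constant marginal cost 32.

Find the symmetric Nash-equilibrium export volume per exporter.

A representative exporter's profit is π_i = q_i(149 − Q) − 32q_i, with Q = q_i + Σ_{j≠i} q_j.
First-order condition: 117 − 2q_i − Σ_{j≠i} q_j = 0.
Imposing symmetry (q_j = q for all j) turns Σ_{j≠i} q_j into 3q, so 117 = 5q and q = 23.4.

23.4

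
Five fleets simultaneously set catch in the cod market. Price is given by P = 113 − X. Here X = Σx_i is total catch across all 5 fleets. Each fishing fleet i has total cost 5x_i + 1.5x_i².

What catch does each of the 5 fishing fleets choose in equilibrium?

A representative fishing fleet's profit is π_i = x_i(113 − X) − 5x_i − 1.5x_i², with X = x_i + Σ_{j≠i} x_j.
First-order condition: 108 − 5x_i − Σ_{j≠i} x_j = 0.
With identical fishing fleets, set every x_j = x: then 108 − 5x − 4x = 0, i.e. x = 108/9 = 12.

12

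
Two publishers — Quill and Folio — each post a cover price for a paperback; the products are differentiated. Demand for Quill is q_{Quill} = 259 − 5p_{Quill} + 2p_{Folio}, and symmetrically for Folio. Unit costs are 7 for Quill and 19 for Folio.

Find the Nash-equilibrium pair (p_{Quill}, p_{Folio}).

38, 43

Quill's profit: π = (p_{Quill} − 7)(259 − 5p_{Quill} + 2p_{Folio}).
∂π/∂p_{Quill} = 294 − 10p_{Quill} + 2p_{Folio} = 0 ⇒ p_{Quill} = 29.4 + 0.2p_{Folio}.
Similarly p_{Folio} = 35.4 + 0.2p_{Quill}.
Solving the two reaction functions simultaneously: (1 − (0.2)(0.2))p_{Quill} = 29.4 + 0.2·35.4, so 0.96p_{Quill} = 36.48 and p_{Quill} = 38.
Then p_{Folio} = 35.4 + 0.2·38 = 43.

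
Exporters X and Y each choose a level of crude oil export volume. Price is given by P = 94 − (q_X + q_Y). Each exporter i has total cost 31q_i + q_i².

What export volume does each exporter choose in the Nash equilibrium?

Exporter X's profit: π = q_X(94 − (q_X + q_Y)) − 31q_X − q_X².
∂π/∂q_X = 63 − 4q_X − q_Y = 0, so q_X = 15.75 − 0.25q_Y.
Setting q_X = q_Y in the reaction function: q_X = 15.75 − 0.25q_X, so q_X = 15.75 / 1.25 = 12.6.

12.6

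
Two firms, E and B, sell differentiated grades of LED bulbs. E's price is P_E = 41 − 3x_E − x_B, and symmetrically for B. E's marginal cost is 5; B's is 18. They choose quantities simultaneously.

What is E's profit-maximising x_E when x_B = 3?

5.5

Firm E's profit: π = x_E(41 − 3x_E − x_B) − 5x_E.
∂π/∂x_E = 36 − 6x_E − x_B = 0 ⇒ x_E = 6 − (1/6)x_B.
At x_B = 3: x_E = 6 − (1/6)·3 = 5.5.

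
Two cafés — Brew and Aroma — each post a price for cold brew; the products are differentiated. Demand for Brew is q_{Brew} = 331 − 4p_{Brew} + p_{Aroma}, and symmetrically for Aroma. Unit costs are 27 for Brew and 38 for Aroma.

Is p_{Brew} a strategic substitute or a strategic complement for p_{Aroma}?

Brew's profit: π = (p_{Brew} − 27)(331 − 4p_{Brew} + p_{Aroma}).
∂π/∂p_{Brew} = 439 − 8p_{Brew} + p_{Aroma} = 0 ⇒ p_{Brew} = 54.875 + 0.125p_{Aroma}.
The best-response slope dp_{Brew}/dp_{Aroma} = 0.125 > 0: the reaction function is upward-sloping, so the choices are strategic complements.

strategic complements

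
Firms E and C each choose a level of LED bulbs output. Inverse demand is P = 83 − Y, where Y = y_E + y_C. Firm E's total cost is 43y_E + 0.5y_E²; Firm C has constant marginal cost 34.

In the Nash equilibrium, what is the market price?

Firm E's profit: π = y_E(83 − (y_E + y_C)) − 43y_E − 0.5y_E².
∂π/∂y_E = 40 − 3y_E − y_C = 0, so y_E = 40/3 − (1/3)y_C.
For C: ∂π/∂y_C = 49 − 2y_C − y_E = 0 ⇒ y_C = 24.5 − 0.5y_E.
Solving the two reaction functions simultaneously: (1 − (−1/3)(−0.5))y_E = 40/3 − (1/3)·24.5, so (5/6)y_E = 31/6 and y_E = 6.2.
Then y_C = 24.5 − 0.5·6.2 = 21.4.
Equilibrium price: P = 83 − 27.6 = 55.4.

55.4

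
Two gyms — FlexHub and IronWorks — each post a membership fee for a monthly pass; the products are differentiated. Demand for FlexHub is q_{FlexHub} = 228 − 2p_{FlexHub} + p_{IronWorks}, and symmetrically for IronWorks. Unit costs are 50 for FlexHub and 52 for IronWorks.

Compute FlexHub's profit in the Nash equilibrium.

FlexHub's profit: π = (p_{FlexHub} − 50)(228 − 2p_{FlexHub} + p_{IronWorks}).
∂π/∂p_{FlexHub} = 328 − 4p_{FlexHub} + p_{IronWorks} = 0 ⇒ p_{FlexHub} = 82 + 0.25p_{IronWorks}.
Similarly p_{IronWorks} = 83 + 0.25p_{FlexHub}.
Plugging p_{IronWorks} into FlexHub's best response: p_{FlexHub} = 82 + 0.25(83 + 0.25p_{FlexHub}) ⇒ 0.9375p_{FlexHub} = 102.75, so p_{FlexHub} = 109.6.
Then p_{IronWorks} = 83 + 0.25·109.6 = 110.4.
q_{FlexHub} = 228 − 2·109.6 + 110.4 = 119.2.
Profit = (109.6 − 50)·119.2 = 7104.32.

7104.32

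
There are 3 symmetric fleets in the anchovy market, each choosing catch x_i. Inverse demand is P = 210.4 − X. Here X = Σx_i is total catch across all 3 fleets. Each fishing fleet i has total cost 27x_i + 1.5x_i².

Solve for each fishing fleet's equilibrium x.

26.2

A representative fishing fleet's profit is π_i = x_i(210.4 − X) − 27x_i − 1.5x_i², with X = x_i + Σ_{j≠i} x_j.
First-order condition: 183.4 − 5x_i − Σ_{j≠i} x_j = 0.
Imposing symmetry (x_j = x for all j) turns Σ_{j≠i} x_j into 2x, so 183.4 = 7x and x = 26.2.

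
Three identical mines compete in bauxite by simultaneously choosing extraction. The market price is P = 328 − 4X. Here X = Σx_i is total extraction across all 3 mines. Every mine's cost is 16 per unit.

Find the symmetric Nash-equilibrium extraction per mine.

19.5

A representative mine's profit is π_i = x_i(328 − 4X) − 16x_i, with X = x_i + Σ_{j≠i} x_j.
First-order condition: 312 − 8x_i − 4Σ_{j≠i} x_j = 0.
With identical mines, set every x_j = x: then 312 − 8x − 8x = 0, i.e. x = 312/16 = 19.5.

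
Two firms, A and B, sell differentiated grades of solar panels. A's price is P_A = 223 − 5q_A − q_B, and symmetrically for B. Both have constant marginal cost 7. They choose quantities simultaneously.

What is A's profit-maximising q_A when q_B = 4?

21.2

Firm A's profit: π = q_A(223 − 5q_A − q_B) − 7q_A.
∂π/∂q_A = 216 − 10q_A − q_B = 0 ⇒ q_A = 21.6 − 0.1q_B.
At q_B = 4: q_A = 21.6 − 0.1·4 = 21.2.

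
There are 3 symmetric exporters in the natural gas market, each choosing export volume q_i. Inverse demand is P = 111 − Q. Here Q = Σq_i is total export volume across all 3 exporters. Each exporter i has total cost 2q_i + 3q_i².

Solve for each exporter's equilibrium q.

A representative exporter's profit is π_i = q_i(111 − Q) − 2q_i − 3q_i², with Q = q_i + Σ_{j≠i} q_j.
First-order condition: 109 − 8q_i − Σ_{j≠i} q_j = 0.
With identical exporters, set every q_j = q: then 109 − 8q − 2q = 0, i.e. q = 109/10 = 10.9.

10.9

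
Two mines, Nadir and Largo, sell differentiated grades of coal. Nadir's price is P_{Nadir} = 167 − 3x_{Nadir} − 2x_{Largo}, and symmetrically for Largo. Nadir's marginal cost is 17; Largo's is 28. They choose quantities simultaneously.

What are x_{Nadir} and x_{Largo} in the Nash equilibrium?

Mine Nadir's profit: π = x_{Nadir}(167 − 3x_{Nadir} − 2x_{Largo}) − 17x_{Nadir}.
∂π/∂x_{Nadir} = 150 − 6x_{Nadir} − 2x_{Largo} = 0 ⇒ x_{Nadir} = 25 − (1/3)x_{Largo}.
Similarly x_{Largo} = 139/6 − (1/3)x_{Nadir}.
Solving the two reaction functions simultaneously: (1 − (−1/3)(−1/3))x_{Nadir} = 25 − (1/3)·(139/6), so (8/9)x_{Nadir} = 311/18 and x_{Nadir} = 19.4375.
Then x_{Largo} = 139/6 − (1/3)·19.4375 = 16.6875.

19.4375, 16.6875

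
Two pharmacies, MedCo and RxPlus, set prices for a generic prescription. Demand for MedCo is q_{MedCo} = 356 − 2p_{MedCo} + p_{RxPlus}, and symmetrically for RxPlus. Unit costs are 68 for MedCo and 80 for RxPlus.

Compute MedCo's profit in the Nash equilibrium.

MedCo's profit: π = (p_{MedCo} − 68)(356 − 2p_{MedCo} + p_{RxPlus}).
∂π/∂p_{MedCo} = 492 − 4p_{MedCo} + p_{RxPlus} = 0 ⇒ p_{MedCo} = 123 + 0.25p_{RxPlus}.
Similarly p_{RxPlus} = 129 + 0.25p_{MedCo}.
Solving the two reaction functions simultaneously: (1 − (0.25)(0.25))p_{MedCo} = 123 + 0.25·129, so 0.9375p_{MedCo} = 155.25 and p_{MedCo} = 165.6.
Then p_{RxPlus} = 129 + 0.25·165.6 = 170.4.
q_{MedCo} = 356 − 2·165.6 + 170.4 = 195.2.
Profit = (165.6 − 68)·195.2 = 19051.52.

19051.52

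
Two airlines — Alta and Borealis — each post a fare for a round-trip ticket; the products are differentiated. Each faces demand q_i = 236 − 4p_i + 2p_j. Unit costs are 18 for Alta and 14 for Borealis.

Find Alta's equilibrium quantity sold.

131.2

Alta's profit: π = (p_{Alta} − 18)(236 − 4p_{Alta} + 2p_{Borealis}).
∂π/∂p_{Alta} = 308 − 8p_{Alta} + 2p_{Borealis} = 0 ⇒ p_{Alta} = 38.5 + 0.25p_{Borealis}.
Similarly p_{Borealis} = 36.5 + 0.25p_{Alta}.
Plugging p_{Borealis} into Alta's best response: p_{Alta} = 38.5 + 0.25(36.5 + 0.25p_{Alta}) ⇒ 0.9375p_{Alta} = 47.625, so p_{Alta} = 50.8.
Then p_{Borealis} = 36.5 + 0.25·50.8 = 49.2.
q_{Alta} = 236 − 4·50.8 + 2·49.2 = 131.2.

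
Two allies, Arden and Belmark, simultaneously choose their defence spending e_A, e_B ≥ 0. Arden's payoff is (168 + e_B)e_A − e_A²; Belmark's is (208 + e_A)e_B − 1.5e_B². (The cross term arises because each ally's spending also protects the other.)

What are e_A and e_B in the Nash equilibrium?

Expanding Arden's payoff: 168e_A + e_Be_A − e_A².
∂π/∂e_A = 168 + e_B − 2e_A = 0, so e_A = 84 + 0.5e_B.
Likewise for Belmark: e_B = 208/3 + (1/3)e_A.
Solving the two reaction functions simultaneously: (1 − (0.5)(1/3))e_A = 84 + 0.5·(208/3), so (5/6)e_A = 356/3 and e_A = 142.4.
Then e_B = 208/3 + (1/3)·142.4 = 116.8.

142.4, 116.8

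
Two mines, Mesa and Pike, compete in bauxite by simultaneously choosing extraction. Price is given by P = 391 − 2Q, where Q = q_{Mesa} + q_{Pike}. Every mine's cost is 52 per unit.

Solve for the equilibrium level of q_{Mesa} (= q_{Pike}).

Mine Mesa's profit: π = q_{Mesa}(391 − 2(q_{Mesa} + q_{Pike})) − 52q_{Mesa}.
∂π/∂q_{Mesa} = 339 − 4q_{Mesa} − 2q_{Pike} = 0, so q_{Mesa} = 84.75 − 0.5q_{Pike}.
The game is symmetric, so in equilibrium q_{Pike} = q_{Mesa}: the reaction function gives 1.5q_{Mesa} = 84.75, hence q_{Mesa} = 56.5.

56.5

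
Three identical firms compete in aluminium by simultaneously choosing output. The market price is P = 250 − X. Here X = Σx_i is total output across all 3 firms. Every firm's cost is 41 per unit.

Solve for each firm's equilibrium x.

52.25

A representative firm's profit is π_i = x_i(250 − X) − 41x_i, with X = x_i + Σ_{j≠i} x_j.
First-order condition: 209 − 2x_i − Σ_{j≠i} x_j = 0.
With identical firms, set every x_j = x: then 209 − 2x − 2x = 0, i.e. x = 209/4 = 52.25.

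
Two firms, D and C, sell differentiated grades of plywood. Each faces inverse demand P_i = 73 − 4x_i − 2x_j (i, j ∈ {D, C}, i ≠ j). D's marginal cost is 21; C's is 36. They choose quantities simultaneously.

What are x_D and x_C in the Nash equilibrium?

Firm D's profit: π = x_D(73 − 4x_D − 2x_C) − 21x_D.
∂π/∂x_D = 52 − 8x_D − 2x_C = 0 ⇒ x_D = 6.5 − 0.25x_C.
Similarly x_C = 4.625 − 0.25x_D.
Substituting the second reaction function into the first: x_D = 6.5 − 0.25(4.625 − 0.25x_D), which gives 0.9375x_D = 171/32 ⇒ x_D = 5.7.
Then x_C = 4.625 − 0.25·5.7 = 3.2.

5.7, 3.2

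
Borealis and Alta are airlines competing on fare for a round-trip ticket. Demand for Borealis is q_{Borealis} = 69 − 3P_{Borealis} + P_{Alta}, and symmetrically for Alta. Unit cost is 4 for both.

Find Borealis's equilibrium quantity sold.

36.6

Borealis's profit: π = (P_{Borealis} − 4)(69 − 3P_{Borealis} + P_{Alta}).
∂π/∂P_{Borealis} = 81 − 6P_{Borealis} + P_{Alta} = 0 ⇒ P_{Borealis} = 13.5 + (1/6)P_{Alta}.
Setting P_{Borealis} = P_{Alta} in the reaction function: P_{Borealis} = 13.5 + (1/6)P_{Borealis}, so P_{Borealis} = 13.5 / (5/6) = 16.2.
q_{Borealis} = 69 − 3·16.2 + 16.2 = 36.6.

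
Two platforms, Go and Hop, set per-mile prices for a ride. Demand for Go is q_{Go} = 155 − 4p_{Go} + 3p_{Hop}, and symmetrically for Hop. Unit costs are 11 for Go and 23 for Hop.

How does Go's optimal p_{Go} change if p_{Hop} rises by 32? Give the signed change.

Go's profit: π = (p_{Go} − 11)(155 − 4p_{Go} + 3p_{Hop}).
∂π/∂p_{Go} = 199 − 8p_{Go} + 3p_{Hop} = 0 ⇒ p_{Go} = 24.875 + 0.375p_{Hop}.
The reaction-function slope is 0.375, so a 32-unit rise in p_{Hop} moves p_{Go} by 0.375 × 32 = 12. Go's best response rises — the actions are strategic complements.

12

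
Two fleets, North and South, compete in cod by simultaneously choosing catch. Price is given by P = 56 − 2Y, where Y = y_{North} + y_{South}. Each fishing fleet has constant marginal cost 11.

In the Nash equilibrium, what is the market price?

26

Fishing fleet North's profit: π = y_{North}(56 − 2(y_{North} + y_{South})) − 11y_{North}.
∂π/∂y_{North} = 45 − 4y_{North} − 2y_{South} = 0, so y_{North} = 11.25 − 0.5y_{South}.
Setting y_{North} = y_{South} in the reaction function: y_{North} = 11.25 − 0.5y_{North}, so y_{North} = 11.25 / 1.5 = 7.5.
Equilibrium price: P = 56 − 2·15 = 26.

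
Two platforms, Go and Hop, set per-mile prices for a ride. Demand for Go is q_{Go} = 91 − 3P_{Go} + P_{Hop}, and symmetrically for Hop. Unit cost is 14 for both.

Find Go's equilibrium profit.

476.28

Go's profit: π = (P_{Go} − 14)(91 − 3P_{Go} + P_{Hop}).
∂π/∂P_{Go} = 133 − 6P_{Go} + P_{Hop} = 0 ⇒ P_{Go} = 133/6 + (1/6)P_{Hop}.
Setting P_{Go} = P_{Hop} in the reaction function: P_{Go} = 133/6 + (1/6)P_{Go}, so P_{Go} = (133/6) / (5/6) = 26.6.
q_{Go} = 91 − 3·26.6 + 26.6 = 37.8.
Profit = (26.6 − 14)·37.8 = 476.28.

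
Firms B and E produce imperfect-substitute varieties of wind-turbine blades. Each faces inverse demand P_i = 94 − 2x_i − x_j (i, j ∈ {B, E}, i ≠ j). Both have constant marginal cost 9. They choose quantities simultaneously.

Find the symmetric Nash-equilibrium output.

17

Firm B's profit: π = x_B(94 − 2x_B − x_E) − 9x_B.
∂π/∂x_B = 85 − 4x_B − x_E = 0 ⇒ x_B = 21.25 − 0.25x_E.
By symmetry x_E = x_B; substituting into the reaction function, 1.25x_B = 21.25 and x_B = 17.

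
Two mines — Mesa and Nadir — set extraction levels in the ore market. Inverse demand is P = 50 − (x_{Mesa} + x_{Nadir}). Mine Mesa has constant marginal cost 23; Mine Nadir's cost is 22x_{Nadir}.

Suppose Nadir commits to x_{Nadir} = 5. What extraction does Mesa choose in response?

11

Mine Mesa's profit: π = x_{Mesa}(50 − (x_{Mesa} + x_{Nadir})) − 23x_{Mesa}.
∂π/∂x_{Mesa} = 27 − 2x_{Mesa} − x_{Nadir} = 0, so x_{Mesa} = 13.5 − 0.5x_{Nadir}.
At x_{Nadir} = 5: x_{Mesa} = 13.5 − 0.5·5 = 11.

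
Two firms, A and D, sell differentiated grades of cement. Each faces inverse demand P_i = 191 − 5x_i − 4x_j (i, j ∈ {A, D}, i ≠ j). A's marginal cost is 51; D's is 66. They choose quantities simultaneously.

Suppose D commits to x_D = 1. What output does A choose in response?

13.6

Firm A's profit: π = x_A(191 − 5x_A − 4x_D) − 51x_A.
∂π/∂x_A = 140 − 10x_A − 4x_D = 0 ⇒ x_A = 14 − 0.4x_D.
At x_D = 1: x_A = 14 − 0.4·1 = 13.6.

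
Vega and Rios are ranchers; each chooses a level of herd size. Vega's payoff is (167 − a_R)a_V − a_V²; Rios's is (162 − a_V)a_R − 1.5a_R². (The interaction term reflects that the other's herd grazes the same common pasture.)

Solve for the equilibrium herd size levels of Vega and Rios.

67.8, 31.4

Expanding Vega's payoff: 167a_V − a_Ra_V − a_V².
∂π/∂a_V = 167 − a_R − 2a_V = 0, so a_V = 83.5 − 0.5a_R.
Likewise for Rios: a_R = 54 − (1/3)a_V.
Substituting the second reaction function into the first: a_V = 83.5 − 0.5(54 − (1/3)a_V), which gives (5/6)a_V = 56.5 ⇒ a_V = 67.8.
Then a_R = 54 − (1/3)·67.8 = 31.4.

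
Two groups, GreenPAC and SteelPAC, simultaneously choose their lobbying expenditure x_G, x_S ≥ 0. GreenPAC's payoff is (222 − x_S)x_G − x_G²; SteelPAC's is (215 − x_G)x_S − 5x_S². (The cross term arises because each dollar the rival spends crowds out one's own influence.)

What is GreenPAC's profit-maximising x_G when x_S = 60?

81

Expanding GreenPAC's payoff: 222x_G − x_Sx_G − x_G².
∂π/∂x_G = 222 − x_S − 2x_G = 0, so x_G = 111 − 0.5x_S.
At x_S = 60: x_G = 111 − 0.5·60 = 81.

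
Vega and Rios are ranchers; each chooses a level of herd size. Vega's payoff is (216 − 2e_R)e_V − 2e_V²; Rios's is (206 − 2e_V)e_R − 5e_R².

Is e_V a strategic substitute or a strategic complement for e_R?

Expanding Vega's payoff: 216e_V − 2e_Re_V − 2e_V².
∂π/∂e_V = 216 − 2e_R − 4e_V = 0, so e_V = 54 − 0.5e_R.
The best-response slope de_V/de_R = −0.5 < 0: the reaction function is downward-sloping, so the choices are strategic substitutes.

strategic substitutes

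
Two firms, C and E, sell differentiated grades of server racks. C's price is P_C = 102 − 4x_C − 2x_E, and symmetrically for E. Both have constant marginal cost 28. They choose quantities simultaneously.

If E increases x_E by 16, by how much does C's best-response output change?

-4

Firm C's profit: π = x_C(102 − 4x_C − 2x_E) − 28x_C.
∂π/∂x_C = 74 − 8x_C − 2x_E = 0 ⇒ x_C = 9.25 − 0.25x_E.
The reaction-function slope is −0.25, so a 16-unit rise in x_E moves x_C by −0.25 × 16 = −4. C's best response falls — the actions are strategic substitutes.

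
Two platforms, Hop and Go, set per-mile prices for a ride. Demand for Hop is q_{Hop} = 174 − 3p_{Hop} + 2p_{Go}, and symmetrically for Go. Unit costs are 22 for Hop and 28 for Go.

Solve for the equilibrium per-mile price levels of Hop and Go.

61.125, 63.375

Hop's profit: π = (p_{Hop} − 22)(174 − 3p_{Hop} + 2p_{Go}).
∂π/∂p_{Hop} = 240 − 6p_{Hop} + 2p_{Go} = 0 ⇒ p_{Hop} = 40 + (1/3)p_{Go}.
Similarly p_{Go} = 43 + (1/3)p_{Hop}.
Plugging p_{Go} into Hop's best response: p_{Hop} = 40 + (1/3)(43 + (1/3)p_{Hop}) ⇒ (8/9)p_{Hop} = 163/3, so p_{Hop} = 61.125.
Then p_{Go} = 43 + (1/3)·61.125 = 63.375.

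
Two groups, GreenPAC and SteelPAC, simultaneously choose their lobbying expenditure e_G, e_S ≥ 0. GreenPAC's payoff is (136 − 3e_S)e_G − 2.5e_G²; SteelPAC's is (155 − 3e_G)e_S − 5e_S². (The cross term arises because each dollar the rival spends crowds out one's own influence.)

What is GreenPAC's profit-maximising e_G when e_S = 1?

Expanding GreenPAC's payoff: 136e_G − 3e_Se_G − 2.5e_G².
∂π/∂e_G = 136 − 3e_S − 5e_G = 0, so e_G = 27.2 − 0.6e_S.
At e_S = 1: e_G = 27.2 − 0.6·1 = 26.6.

26.6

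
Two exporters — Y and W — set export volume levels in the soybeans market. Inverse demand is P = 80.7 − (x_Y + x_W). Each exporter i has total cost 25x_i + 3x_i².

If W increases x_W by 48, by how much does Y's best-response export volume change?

-6

Exporter Y's profit: π = x_Y(80.7 − (x_Y + x_W)) − 25x_Y − 3x_Y².
∂π/∂x_Y = 55.7 − 8x_Y − x_W = 0, so x_Y = 6.9625 − 0.125x_W.
The reaction-function slope is −0.125, so a 48-unit rise in x_W moves x_Y by −0.125 × 48 = −6. Y's best response falls — the actions are strategic substitutes.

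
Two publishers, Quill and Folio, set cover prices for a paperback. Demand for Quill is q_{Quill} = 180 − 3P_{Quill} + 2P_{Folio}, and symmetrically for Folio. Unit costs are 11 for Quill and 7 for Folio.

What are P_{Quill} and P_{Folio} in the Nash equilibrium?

Quill's profit: π = (P_{Quill} − 11)(180 − 3P_{Quill} + 2P_{Folio}).
∂π/∂P_{Quill} = 213 − 6P_{Quill} + 2P_{Folio} = 0 ⇒ P_{Quill} = 35.5 + (1/3)P_{Folio}.
Similarly P_{Folio} = 33.5 + (1/3)P_{Quill}.
Substituting the second reaction function into the first: P_{Quill} = 35.5 + (1/3)(33.5 + (1/3)P_{Quill}), which gives (8/9)P_{Quill} = 140/3 ⇒ P_{Quill} = 52.5.
Then P_{Folio} = 33.5 + (1/3)·52.5 = 51.

52.5, 51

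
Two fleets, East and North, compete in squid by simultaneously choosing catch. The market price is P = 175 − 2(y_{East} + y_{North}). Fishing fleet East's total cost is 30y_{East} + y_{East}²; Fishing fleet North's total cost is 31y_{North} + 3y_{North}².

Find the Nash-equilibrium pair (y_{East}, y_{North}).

Fishing fleet East's profit: π = y_{East}(175 − 2(y_{East} + y_{North})) − 30y_{East} − y_{East}².
∂π/∂y_{East} = 145 − 6y_{East} − 2y_{North} = 0, so y_{East} = 145/6 − (1/3)y_{North}.
For North: ∂π/∂y_{North} = 144 − 10y_{North} − 2y_{East} = 0 ⇒ y_{North} = 14.4 − 0.2y_{East}.
Plugging y_{North} into East's best response: y_{East} = 145/6 − (1/3)(14.4 − 0.2y_{East}) ⇒ (14/15)y_{East} = 581/30, so y_{East} = 20.75.
Then y_{North} = 14.4 − 0.2·20.75 = 10.25.

20.75, 10.25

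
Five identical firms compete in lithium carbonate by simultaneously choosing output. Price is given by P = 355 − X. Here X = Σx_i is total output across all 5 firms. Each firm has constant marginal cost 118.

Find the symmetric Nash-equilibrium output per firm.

39.5

A representative firm's profit is π_i = x_i(355 − X) − 118x_i, with X = x_i + Σ_{j≠i} x_j.
First-order condition: 237 − 2x_i − Σ_{j≠i} x_j = 0.
In a symmetric equilibrium every firm chooses the same x, so Σ_{j≠i} x_j = 4x. The condition becomes 237 − 6x = 0, giving x = 237/6 = 39.5.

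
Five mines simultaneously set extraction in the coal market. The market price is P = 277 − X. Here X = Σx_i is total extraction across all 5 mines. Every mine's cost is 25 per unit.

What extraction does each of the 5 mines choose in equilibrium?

42

A representative mine's profit is π_i = x_i(277 − X) − 25x_i, with X = x_i + Σ_{j≠i} x_j.
First-order condition: 252 − 2x_i − Σ_{j≠i} x_j = 0.
Imposing symmetry (x_j = x for all j) turns Σ_{j≠i} x_j into 4x, so 252 = 6x and x = 42.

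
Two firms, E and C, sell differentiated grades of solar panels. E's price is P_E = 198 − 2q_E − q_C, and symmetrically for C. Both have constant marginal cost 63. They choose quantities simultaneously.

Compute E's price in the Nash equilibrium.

Firm E's profit: π = q_E(198 − 2q_E − q_C) − 63q_E.
∂π/∂q_E = 135 − 4q_E − q_C = 0 ⇒ q_E = 33.75 − 0.25q_C.
The game is symmetric, so in equilibrium q_C = q_E: the reaction function gives 1.25q_E = 33.75, hence q_E = 27.
P_E = 198 − 2·27 − 27 = 117.

117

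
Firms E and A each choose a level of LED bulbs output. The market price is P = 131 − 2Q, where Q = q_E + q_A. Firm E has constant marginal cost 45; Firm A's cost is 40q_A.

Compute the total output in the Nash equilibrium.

29.5

Firm E's profit: π = q_E(131 − 2(q_E + q_A)) − 45q_E.
∂π/∂q_E = 86 − 4q_E − 2q_A = 0, so q_E = 21.5 − 0.5q_A.
By the same steps for A: q_A = 22.75 − 0.5q_E.
Plugging q_A into E's best response: q_E = 21.5 − 0.5(22.75 − 0.5q_E) ⇒ 0.75q_E = 10.125, so q_E = 13.5.
Then q_A = 22.75 − 0.5·13.5 = 16.
Total output: 13.5 + 16 = 29.5.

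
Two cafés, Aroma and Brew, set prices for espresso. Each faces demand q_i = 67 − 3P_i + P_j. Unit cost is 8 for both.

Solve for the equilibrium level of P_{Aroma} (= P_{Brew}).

18.2

Aroma's profit: π = (P_{Aroma} − 8)(67 − 3P_{Aroma} + P_{Brew}).
∂π/∂P_{Aroma} = 91 − 6P_{Aroma} + P_{Brew} = 0 ⇒ P_{Aroma} = 91/6 + (1/6)P_{Brew}.
The game is symmetric, so in equilibrium P_{Brew} = P_{Aroma}: the reaction function gives (5/6)P_{Aroma} = 91/6, hence P_{Aroma} = 18.2.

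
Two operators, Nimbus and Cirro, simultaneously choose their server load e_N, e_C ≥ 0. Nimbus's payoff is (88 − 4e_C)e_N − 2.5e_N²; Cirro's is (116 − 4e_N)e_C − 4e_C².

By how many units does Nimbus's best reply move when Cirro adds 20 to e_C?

-16

Expanding Nimbus's payoff: 88e_N − 4e_Ce_N − 2.5e_N².
∂π/∂e_N = 88 − 4e_C − 5e_N = 0, so e_N = 17.6 − 0.8e_C.
The reaction-function slope is −0.8, so a 20-unit rise in e_C moves e_N by −0.8 × 20 = −16. Nimbus's best response falls — the actions are strategic substitutes.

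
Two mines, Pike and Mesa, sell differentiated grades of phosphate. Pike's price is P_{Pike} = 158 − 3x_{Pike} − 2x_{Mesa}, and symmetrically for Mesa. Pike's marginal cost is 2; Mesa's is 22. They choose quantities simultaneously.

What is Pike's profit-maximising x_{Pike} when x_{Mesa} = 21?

19

Mine Pike's profit: π = x_{Pike}(158 − 3x_{Pike} − 2x_{Mesa}) − 2x_{Pike}.
∂π/∂x_{Pike} = 156 − 6x_{Pike} − 2x_{Mesa} = 0 ⇒ x_{Pike} = 26 − (1/3)x_{Mesa}.
At x_{Mesa} = 21: x_{Pike} = 26 − (1/3)·21 = 19.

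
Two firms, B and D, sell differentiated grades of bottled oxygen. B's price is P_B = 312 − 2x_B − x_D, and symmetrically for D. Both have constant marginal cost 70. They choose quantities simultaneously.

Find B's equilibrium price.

Firm B's profit: π = x_B(312 − 2x_B − x_D) − 70x_B.
∂π/∂x_B = 242 − 4x_B − x_D = 0 ⇒ x_B = 60.5 − 0.25x_D.
By symmetry x_D = x_B; substituting into the reaction function, 1.25x_B = 60.5 and x_B = 48.4.
P_B = 312 − 2·48.4 − 48.4 = 166.8.

166.8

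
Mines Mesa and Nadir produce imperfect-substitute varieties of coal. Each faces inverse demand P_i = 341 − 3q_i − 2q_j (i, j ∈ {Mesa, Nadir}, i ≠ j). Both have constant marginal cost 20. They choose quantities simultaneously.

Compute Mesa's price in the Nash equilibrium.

140.375

Mine Mesa's profit: π = q_{Mesa}(341 − 3q_{Mesa} − 2q_{Nadir}) − 20q_{Mesa}.
∂π/∂q_{Mesa} = 321 − 6q_{Mesa} − 2q_{Nadir} = 0 ⇒ q_{Mesa} = 53.5 − (1/3)q_{Nadir}.
By symmetry q_{Nadir} = q_{Mesa}; substituting into the reaction function, (4/3)q_{Mesa} = 53.5 and q_{Mesa} = 40.125.
P_{Mesa} = 341 − 3·40.125 − 2·40.125 = 140.375.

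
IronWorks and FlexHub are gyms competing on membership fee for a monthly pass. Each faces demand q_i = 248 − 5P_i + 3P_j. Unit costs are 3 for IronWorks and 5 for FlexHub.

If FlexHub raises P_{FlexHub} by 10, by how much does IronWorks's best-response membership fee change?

IronWorks's profit: π = (P_{IronWorks} − 3)(248 − 5P_{IronWorks} + 3P_{FlexHub}).
∂π/∂P_{IronWorks} = 263 − 10P_{IronWorks} + 3P_{FlexHub} = 0 ⇒ P_{IronWorks} = 26.3 + 0.3P_{FlexHub}.
The reaction-function slope is 0.3, so a 10-unit rise in P_{FlexHub} moves P_{IronWorks} by 0.3 × 10 = 3. IronWorks's best response rises — the actions are strategic complements.

3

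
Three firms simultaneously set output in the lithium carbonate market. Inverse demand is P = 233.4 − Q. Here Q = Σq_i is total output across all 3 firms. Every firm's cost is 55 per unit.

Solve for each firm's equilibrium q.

A representative firm's profit is π_i = q_i(233.4 − Q) − 55q_i, with Q = q_i + Σ_{j≠i} q_j.
First-order condition: 178.4 − 2q_i − Σ_{j≠i} q_j = 0.
With identical firms, set every q_j = q: then 178.4 − 2q − 2q = 0, i.e. q = 178.4/4 = 44.6.

44.6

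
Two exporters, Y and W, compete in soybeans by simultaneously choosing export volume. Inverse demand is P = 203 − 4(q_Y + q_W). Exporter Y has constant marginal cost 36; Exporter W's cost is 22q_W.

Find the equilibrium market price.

87

Exporter Y's profit: π = q_Y(203 − 4(q_Y + q_W)) − 36q_Y.
∂π/∂q_Y = 167 − 8q_Y − 4q_W = 0, so q_Y = 20.875 − 0.5q_W.
By the same steps for W: q_W = 22.625 − 0.5q_Y.
Substituting the second reaction function into the first: q_Y = 20.875 − 0.5(22.625 − 0.5q_Y), which gives 0.75q_Y = 9.5625 ⇒ q_Y = 12.75.
Then q_W = 22.625 − 0.5·12.75 = 16.25.
Equilibrium price: P = 203 − 4·29 = 87.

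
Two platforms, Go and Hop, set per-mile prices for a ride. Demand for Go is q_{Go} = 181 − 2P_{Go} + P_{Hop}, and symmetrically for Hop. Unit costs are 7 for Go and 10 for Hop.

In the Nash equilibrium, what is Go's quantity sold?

116.8

Go's profit: π = (P_{Go} − 7)(181 − 2P_{Go} + P_{Hop}).
∂π/∂P_{Go} = 195 − 4P_{Go} + P_{Hop} = 0 ⇒ P_{Go} = 48.75 + 0.25P_{Hop}.
Similarly P_{Hop} = 50.25 + 0.25P_{Go}.
Plugging P_{Hop} into Go's best response: P_{Go} = 48.75 + 0.25(50.25 + 0.25P_{Go}) ⇒ 0.9375P_{Go} = 61.3125, so P_{Go} = 65.4.
Then P_{Hop} = 50.25 + 0.25·65.4 = 66.6.
q_{Go} = 181 − 2·65.4 + 66.6 = 116.8.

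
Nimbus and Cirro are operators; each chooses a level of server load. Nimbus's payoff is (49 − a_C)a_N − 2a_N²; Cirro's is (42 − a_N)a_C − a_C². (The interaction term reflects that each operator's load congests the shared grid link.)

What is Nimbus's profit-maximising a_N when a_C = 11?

Expanding Nimbus's payoff: 49a_N − a_Ca_N − 2a_N².
∂π/∂a_N = 49 − a_C − 4a_N = 0, so a_N = 12.25 − 0.25a_C.
At a_C = 11: a_N = 12.25 − 0.25·11 = 9.5.

9.5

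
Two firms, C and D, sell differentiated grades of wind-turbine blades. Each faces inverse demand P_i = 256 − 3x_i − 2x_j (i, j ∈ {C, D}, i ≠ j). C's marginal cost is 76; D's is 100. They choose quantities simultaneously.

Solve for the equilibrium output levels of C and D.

Firm C's profit: π = x_C(256 − 3x_C − 2x_D) − 76x_C.
∂π/∂x_C = 180 − 6x_C − 2x_D = 0 ⇒ x_C = 30 − (1/3)x_D.
Similarly x_D = 26 − (1/3)x_C.
Solving the two reaction functions simultaneously: (1 − (−1/3)(−1/3))x_C = 30 − (1/3)·26, so (8/9)x_C = 64/3 and x_C = 24.
Then x_D = 26 − (1/3)·24 = 18.

24, 18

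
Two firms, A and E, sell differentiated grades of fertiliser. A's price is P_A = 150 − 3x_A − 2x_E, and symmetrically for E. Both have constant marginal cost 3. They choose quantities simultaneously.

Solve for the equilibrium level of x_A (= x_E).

18.375

Firm A's profit: π = x_A(150 − 3x_A − 2x_E) − 3x_A.
∂π/∂x_A = 147 − 6x_A − 2x_E = 0 ⇒ x_A = 24.5 − (1/3)x_E.
By symmetry x_E = x_A; substituting into the reaction function, (4/3)x_A = 24.5 and x_A = 18.375.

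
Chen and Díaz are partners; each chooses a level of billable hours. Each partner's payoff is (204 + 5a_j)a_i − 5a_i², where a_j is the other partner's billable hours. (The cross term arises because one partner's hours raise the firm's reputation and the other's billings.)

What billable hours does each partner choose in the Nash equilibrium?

40.8

Chen's payoff is (204 + 5a_D)a_C − 5a_C².
∂π/∂a_C = 204 + 5a_D − 10a_C = 0, so a_C = 20.4 + 0.5a_D.
The game is symmetric, so in equilibrium a_D = a_C: the reaction function gives 0.5a_C = 20.4, hence a_C = 40.8.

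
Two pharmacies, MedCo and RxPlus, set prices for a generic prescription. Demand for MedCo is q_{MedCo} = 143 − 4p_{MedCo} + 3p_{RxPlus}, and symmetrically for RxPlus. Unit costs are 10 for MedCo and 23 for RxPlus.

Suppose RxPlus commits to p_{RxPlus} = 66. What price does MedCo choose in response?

MedCo's profit: π = (p_{MedCo} − 10)(143 − 4p_{MedCo} + 3p_{RxPlus}).
∂π/∂p_{MedCo} = 183 − 8p_{MedCo} + 3p_{RxPlus} = 0 ⇒ p_{MedCo} = 22.875 + 0.375p_{RxPlus}.
At p_{RxPlus} = 66: p_{MedCo} = 22.875 + 0.375·66 = 47.625.

47.625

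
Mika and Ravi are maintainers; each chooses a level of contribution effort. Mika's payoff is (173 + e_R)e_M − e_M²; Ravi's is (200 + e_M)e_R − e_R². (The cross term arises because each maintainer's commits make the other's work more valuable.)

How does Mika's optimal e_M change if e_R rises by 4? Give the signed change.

Expanding Mika's payoff: 173e_M + e_Re_M − e_M².
∂π/∂e_M = 173 + e_R − 2e_M = 0, so e_M = 86.5 + 0.5e_R.
The reaction-function slope is 0.5, so a 4-unit rise in e_R moves e_M by 0.5 × 4 = 2. Mika's best response rises — the actions are strategic complements.

2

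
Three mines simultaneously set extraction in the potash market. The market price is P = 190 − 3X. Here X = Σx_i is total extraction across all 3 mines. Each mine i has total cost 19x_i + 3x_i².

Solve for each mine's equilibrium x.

9.5

A representative mine's profit is π_i = x_i(190 − 3X) − 19x_i − 3x_i², with X = x_i + Σ_{j≠i} x_j.
First-order condition: 171 − 12x_i − 3Σ_{j≠i} x_j = 0.
Imposing symmetry (x_j = x for all j) turns Σ_{j≠i} x_j into 2x, so 171 = 18x and x = 9.5.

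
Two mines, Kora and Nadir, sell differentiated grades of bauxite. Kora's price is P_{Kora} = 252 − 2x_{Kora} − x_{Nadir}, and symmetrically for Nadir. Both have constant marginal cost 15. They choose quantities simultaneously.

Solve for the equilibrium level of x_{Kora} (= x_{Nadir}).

Mine Kora's profit: π = x_{Kora}(252 − 2x_{Kora} − x_{Nadir}) − 15x_{Kora}.
∂π/∂x_{Kora} = 237 − 4x_{Kora} − x_{Nadir} = 0 ⇒ x_{Kora} = 59.25 − 0.25x_{Nadir}.
Setting x_{Kora} = x_{Nadir} in the reaction function: x_{Kora} = 59.25 − 0.25x_{Kora}, so x_{Kora} = 59.25 / 1.25 = 47.4.

47.4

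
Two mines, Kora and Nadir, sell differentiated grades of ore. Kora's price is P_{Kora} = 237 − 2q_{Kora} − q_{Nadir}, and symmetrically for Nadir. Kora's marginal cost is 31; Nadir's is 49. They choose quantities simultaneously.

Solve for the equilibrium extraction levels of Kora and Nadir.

42.4, 36.4

Mine Kora's profit: π = q_{Kora}(237 − 2q_{Kora} − q_{Nadir}) − 31q_{Kora}.
∂π/∂q_{Kora} = 206 − 4q_{Kora} − q_{Nadir} = 0 ⇒ q_{Kora} = 51.5 − 0.25q_{Nadir}.
Similarly q_{Nadir} = 47 − 0.25q_{Kora}.
Substituting the second reaction function into the first: q_{Kora} = 51.5 − 0.25(47 − 0.25q_{Kora}), which gives 0.9375q_{Kora} = 39.75 ⇒ q_{Kora} = 42.4.
Then q_{Nadir} = 47 − 0.25·42.4 = 36.4.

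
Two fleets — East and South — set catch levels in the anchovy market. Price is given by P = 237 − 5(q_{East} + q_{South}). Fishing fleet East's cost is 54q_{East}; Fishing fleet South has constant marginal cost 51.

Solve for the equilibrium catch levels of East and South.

12, 12.6

Fishing fleet East's profit: π = q_{East}(237 − 5(q_{East} + q_{South})) − 54q_{East}.
∂π/∂q_{East} = 183 − 10q_{East} − 5q_{South} = 0, so q_{East} = 18.3 − 0.5q_{South}.
By the same steps for South: q_{South} = 18.6 − 0.5q_{East}.
Solving the two reaction functions simultaneously: (1 − (−0.5)(−0.5))q_{East} = 18.3 − 0.5·18.6, so 0.75q_{East} = 9 and q_{East} = 12.
Then q_{South} = 18.6 − 0.5·12 = 12.6.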